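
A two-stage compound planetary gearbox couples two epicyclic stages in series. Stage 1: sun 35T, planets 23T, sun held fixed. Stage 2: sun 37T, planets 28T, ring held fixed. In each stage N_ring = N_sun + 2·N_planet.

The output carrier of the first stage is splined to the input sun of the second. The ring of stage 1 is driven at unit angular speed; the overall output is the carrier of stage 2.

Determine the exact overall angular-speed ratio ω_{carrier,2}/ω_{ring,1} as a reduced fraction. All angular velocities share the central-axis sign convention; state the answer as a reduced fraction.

2997/15080

Stage 1: N_ring = 35 + 2·23 = 81
Stage 1: 35(ω_s−ω_c) = −81(ω_r−ω_c),  ω_s=0, ω_r=1
Stage 1: 35(0−ω_c) = −81(1−ω_c)  ⇒  116ω_c = 81  ⇒  ω_c = 81/116
  ⇒ ω_c¹/ω_r¹ = 81/116
Stage 2: N_ring = 37 + 2·28 = 93
Stage 2: 37(ω_s−ω_c) = −93(ω_r−ω_c),  ω_r=0, ω_s=1
Stage 2: 37(1−ω_c) = −93(0−ω_c)  ⇒  130ω_c = 37  ⇒  ω_c = 37/130
  ⇒ ω_c²/ω_s² = 37/130
Coupling ω_s² = ω_c¹ ⇒ overall = 81/116 × 37/130 = 2997/15080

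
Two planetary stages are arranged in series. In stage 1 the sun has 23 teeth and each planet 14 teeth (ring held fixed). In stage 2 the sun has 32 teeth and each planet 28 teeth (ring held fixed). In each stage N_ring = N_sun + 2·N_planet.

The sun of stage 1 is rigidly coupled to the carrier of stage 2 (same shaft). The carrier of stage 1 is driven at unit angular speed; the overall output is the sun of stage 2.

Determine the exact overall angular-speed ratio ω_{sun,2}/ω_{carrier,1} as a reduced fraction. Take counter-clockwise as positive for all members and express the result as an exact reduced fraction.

Stage 1: N_ring = 23 + 2·14 = 51
Stage 1: 23(ω_s−ω_c) = −51(ω_r−ω_c),  ω_r=0, ω_c=1
Stage 1: ω_s = 1 − (51/23)(0−1) = 74/23
  ⇒ ω_s¹/ω_c¹ = 74/23
Stage 2: N_ring = 32 + 2·28 = 88
Stage 2: 32(ω_s−ω_c) = −88(ω_r−ω_c),  ω_r=0, ω_c=1
Stage 2: ω_s = 1 − (88/32)(0−1) = 15/4
  ⇒ ω_s²/ω_c² = 15/4
Coupling ω_c² = ω_s¹ ⇒ overall = 74/23 × 15/4 = 555/46

555/46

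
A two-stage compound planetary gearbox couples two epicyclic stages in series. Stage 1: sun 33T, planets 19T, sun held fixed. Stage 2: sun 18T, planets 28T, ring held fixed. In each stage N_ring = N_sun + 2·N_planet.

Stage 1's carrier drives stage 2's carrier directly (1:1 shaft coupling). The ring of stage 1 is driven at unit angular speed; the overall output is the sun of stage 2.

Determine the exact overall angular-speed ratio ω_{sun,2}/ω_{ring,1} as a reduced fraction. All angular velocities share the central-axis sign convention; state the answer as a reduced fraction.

1633/468

Stage 1: N_ring = 33 + 2·19 = 71
Stage 1: 33(ω_s−ω_c) = −71(ω_r−ω_c),  ω_s=0, ω_r=1
Stage 1: 33(0−ω_c) = −71(1−ω_c)  ⇒  104ω_c = 71  ⇒  ω_c = 71/104
  ⇒ ω_c¹/ω_r¹ = 71/104
Stage 2: N_ring = 18 + 2·28 = 74
Stage 2: 18(ω_s−ω_c) = −74(ω_r−ω_c),  ω_r=0, ω_c=1
Stage 2: ω_s = 1 − (74/18)(0−1) = 46/9
  ⇒ ω_s²/ω_c² = 46/9
Coupling ω_c² = ω_c¹ ⇒ overall = 71/104 × 46/9 = 1633/468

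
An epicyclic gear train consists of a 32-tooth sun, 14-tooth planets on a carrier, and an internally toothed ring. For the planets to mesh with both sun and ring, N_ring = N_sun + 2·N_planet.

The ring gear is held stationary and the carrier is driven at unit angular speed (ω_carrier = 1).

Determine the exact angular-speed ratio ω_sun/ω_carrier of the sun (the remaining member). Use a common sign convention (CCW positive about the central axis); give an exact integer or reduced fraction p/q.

N_ring = 32 + 2·14 = 60
32(ω_s−ω_c) = −60(ω_r−ω_c),  ω_r=0, ω_c=1
ω_s = 1 − (60/32)(0−1) = 23/8
ω_s/ω_c = 23/8

23/8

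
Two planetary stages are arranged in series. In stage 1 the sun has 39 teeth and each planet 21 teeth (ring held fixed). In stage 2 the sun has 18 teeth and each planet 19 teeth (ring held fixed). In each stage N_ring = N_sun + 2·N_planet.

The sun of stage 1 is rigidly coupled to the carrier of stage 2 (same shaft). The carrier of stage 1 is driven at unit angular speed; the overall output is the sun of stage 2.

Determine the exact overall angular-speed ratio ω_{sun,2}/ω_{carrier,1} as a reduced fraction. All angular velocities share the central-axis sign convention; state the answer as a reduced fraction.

1480/117

Stage 1: N_ring = 39 + 2·21 = 81
Stage 1: 39(ω_s−ω_c) = −81(ω_r−ω_c),  ω_r=0, ω_c=1
Stage 1: ω_s = 1 − (81/39)(0−1) = 40/13
  ⇒ ω_s¹/ω_c¹ = 40/13
Stage 2: N_ring = 18 + 2·19 = 56
Stage 2: 18(ω_s−ω_c) = −56(ω_r−ω_c),  ω_r=0, ω_c=1
Stage 2: ω_s = 1 − (56/18)(0−1) = 37/9
  ⇒ ω_s²/ω_c² = 37/9
Coupling ω_c² = ω_s¹ ⇒ overall = 40/13 × 37/9 = 1480/117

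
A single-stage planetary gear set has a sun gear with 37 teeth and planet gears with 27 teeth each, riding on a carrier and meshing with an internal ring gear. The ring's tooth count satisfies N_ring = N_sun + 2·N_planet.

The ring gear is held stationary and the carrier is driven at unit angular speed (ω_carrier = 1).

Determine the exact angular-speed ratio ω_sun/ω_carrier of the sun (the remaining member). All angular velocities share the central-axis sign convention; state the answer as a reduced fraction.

N_ring = 37 + 2·27 = 91
37(ω_s−ω_c) = −91(ω_r−ω_c),  ω_r=0, ω_c=1
ω_s = 1 − (91/37)(0−1) = 128/37
ω_s/ω_c = 128/37

128/37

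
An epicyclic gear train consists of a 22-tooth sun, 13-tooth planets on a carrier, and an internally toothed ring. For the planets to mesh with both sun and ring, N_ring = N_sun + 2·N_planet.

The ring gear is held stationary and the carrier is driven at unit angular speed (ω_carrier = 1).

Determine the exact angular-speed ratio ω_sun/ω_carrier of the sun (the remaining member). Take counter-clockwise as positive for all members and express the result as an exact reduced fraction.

35/11

N_ring = 22 + 2·13 = 48
22(ω_s−ω_c) = −48(ω_r−ω_c),  ω_r=0, ω_c=1
ω_s = 1 − (48/22)(0−1) = 35/11
ω_s/ω_c = 35/11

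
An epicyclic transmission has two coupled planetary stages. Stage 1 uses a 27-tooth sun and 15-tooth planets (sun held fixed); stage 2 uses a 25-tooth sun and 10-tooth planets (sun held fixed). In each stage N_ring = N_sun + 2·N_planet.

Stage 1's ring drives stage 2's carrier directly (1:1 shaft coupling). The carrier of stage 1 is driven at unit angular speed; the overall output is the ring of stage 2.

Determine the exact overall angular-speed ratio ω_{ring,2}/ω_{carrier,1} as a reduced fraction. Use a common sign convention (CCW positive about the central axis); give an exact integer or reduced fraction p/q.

392/171

Stage 1: N_ring = 27 + 2·15 = 57
Stage 1: 27(ω_s−ω_c) = −57(ω_r−ω_c),  ω_s=0, ω_c=1
Stage 1: ω_r = 1 − (27/57)(0−1) = 28/19
  ⇒ ω_r¹/ω_c¹ = 28/19
Stage 2: N_ring = 25 + 2·10 = 45
Stage 2: 25(ω_s−ω_c) = −45(ω_r−ω_c),  ω_s=0, ω_c=1
Stage 2: ω_r = 1 − (25/45)(0−1) = 14/9
  ⇒ ω_r²/ω_c² = 14/9
Coupling ω_c² = ω_r¹ ⇒ overall = 28/19 × 14/9 = 392/171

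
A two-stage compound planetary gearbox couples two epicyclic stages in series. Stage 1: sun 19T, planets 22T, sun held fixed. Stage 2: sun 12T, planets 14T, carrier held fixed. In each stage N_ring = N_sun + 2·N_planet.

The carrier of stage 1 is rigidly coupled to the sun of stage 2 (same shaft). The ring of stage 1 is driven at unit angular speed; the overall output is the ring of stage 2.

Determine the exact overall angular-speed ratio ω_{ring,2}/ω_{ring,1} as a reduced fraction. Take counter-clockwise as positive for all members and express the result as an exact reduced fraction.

Stage 1: N_ring = 19 + 2·22 = 63
Stage 1: 19(ω_s−ω_c) = −63(ω_r−ω_c),  ω_s=0, ω_r=1
Stage 1: 19(0−ω_c) = −63(1−ω_c)  ⇒  82ω_c = 63  ⇒  ω_c = 63/82
  ⇒ ω_c¹/ω_r¹ = 63/82
Stage 2: N_ring = 12 + 2·14 = 40
Stage 2: 12(ω_s−ω_c) = −40(ω_r−ω_c),  ω_c=0, ω_s=1
Stage 2: ω_r = 0 − (12/40)(1−0) = -3/10
  ⇒ ω_r²/ω_s² = -3/10
Coupling ω_s² = ω_c¹ ⇒ overall = 63/82 × -3/10 = -189/820

-189/820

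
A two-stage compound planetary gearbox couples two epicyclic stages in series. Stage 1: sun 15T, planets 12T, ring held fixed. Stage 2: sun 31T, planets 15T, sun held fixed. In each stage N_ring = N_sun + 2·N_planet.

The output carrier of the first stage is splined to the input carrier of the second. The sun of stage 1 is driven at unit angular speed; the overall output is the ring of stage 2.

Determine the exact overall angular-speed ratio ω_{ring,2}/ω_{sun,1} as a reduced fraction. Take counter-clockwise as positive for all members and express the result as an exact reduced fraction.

230/549

Stage 1: N_ring = 15 + 2·12 = 39
Stage 1: 15(ω_s−ω_c) = −39(ω_r−ω_c),  ω_r=0, ω_s=1
Stage 1: 15(1−ω_c) = −39(0−ω_c)  ⇒  54ω_c = 15  ⇒  ω_c = 5/18
  ⇒ ω_c¹/ω_s¹ = 5/18
Stage 2: N_ring = 31 + 2·15 = 61
Stage 2: 31(ω_s−ω_c) = −61(ω_r−ω_c),  ω_s=0, ω_c=1
Stage 2: ω_r = 1 − (31/61)(0−1) = 92/61
  ⇒ ω_r²/ω_c² = 92/61
Coupling ω_c² = ω_c¹ ⇒ overall = 5/18 × 92/61 = 230/549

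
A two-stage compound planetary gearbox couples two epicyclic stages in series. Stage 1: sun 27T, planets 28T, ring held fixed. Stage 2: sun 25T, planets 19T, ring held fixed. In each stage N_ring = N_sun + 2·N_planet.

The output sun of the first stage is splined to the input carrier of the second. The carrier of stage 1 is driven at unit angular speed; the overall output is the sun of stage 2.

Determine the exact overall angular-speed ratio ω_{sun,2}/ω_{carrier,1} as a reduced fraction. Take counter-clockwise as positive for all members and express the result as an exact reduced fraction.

Stage 1: N_ring = 27 + 2·28 = 83
Stage 1: 27(ω_s−ω_c) = −83(ω_r−ω_c),  ω_r=0, ω_c=1
Stage 1: ω_s = 1 − (83/27)(0−1) = 110/27
  ⇒ ω_s¹/ω_c¹ = 110/27
Stage 2: N_ring = 25 + 2·19 = 63
Stage 2: 25(ω_s−ω_c) = −63(ω_r−ω_c),  ω_r=0, ω_c=1
Stage 2: ω_s = 1 − (63/25)(0−1) = 88/25
  ⇒ ω_s²/ω_c² = 88/25
Coupling ω_c² = ω_s¹ ⇒ overall = 110/27 × 88/25 = 1936/135

1936/135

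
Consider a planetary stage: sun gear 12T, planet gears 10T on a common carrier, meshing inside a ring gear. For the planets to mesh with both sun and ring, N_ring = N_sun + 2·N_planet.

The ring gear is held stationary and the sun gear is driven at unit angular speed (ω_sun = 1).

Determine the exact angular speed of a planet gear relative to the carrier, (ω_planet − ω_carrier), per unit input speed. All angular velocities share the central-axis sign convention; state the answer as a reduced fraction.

-48/55

N_ring = 12 + 2·10 = 32
12(ω_s−ω_c) = −32(ω_r−ω_c),  ω_r=0, ω_s=1
12(1−ω_c) = −32(0−ω_c)  ⇒  44ω_c = 12  ⇒  ω_c = 3/11
sun–planet: 12·(1−3/11) = −10·(ω_p−ω_c)  ⇒  ω_p−ω_c = −(12/10)·(8/11) = -48/55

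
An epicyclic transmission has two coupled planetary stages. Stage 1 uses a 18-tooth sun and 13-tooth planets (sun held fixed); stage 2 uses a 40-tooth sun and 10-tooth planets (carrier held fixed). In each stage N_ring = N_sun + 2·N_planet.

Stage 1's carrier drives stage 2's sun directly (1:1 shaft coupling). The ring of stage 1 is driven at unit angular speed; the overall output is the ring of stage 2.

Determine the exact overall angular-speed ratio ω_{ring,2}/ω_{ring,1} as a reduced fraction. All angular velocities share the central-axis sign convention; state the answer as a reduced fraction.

Stage 1: N_ring = 18 + 2·13 = 44
Stage 1: 18(ω_s−ω_c) = −44(ω_r−ω_c),  ω_s=0, ω_r=1
Stage 1: 18(0−ω_c) = −44(1−ω_c)  ⇒  62ω_c = 44  ⇒  ω_c = 22/31
  ⇒ ω_c¹/ω_r¹ = 22/31
Stage 2: N_ring = 40 + 2·10 = 60
Stage 2: 40(ω_s−ω_c) = −60(ω_r−ω_c),  ω_c=0, ω_s=1
Stage 2: ω_r = 0 − (40/60)(1−0) = -2/3
  ⇒ ω_r²/ω_s² = -2/3
Coupling ω_s² = ω_c¹ ⇒ overall = 22/31 × -2/3 = -44/93

-44/93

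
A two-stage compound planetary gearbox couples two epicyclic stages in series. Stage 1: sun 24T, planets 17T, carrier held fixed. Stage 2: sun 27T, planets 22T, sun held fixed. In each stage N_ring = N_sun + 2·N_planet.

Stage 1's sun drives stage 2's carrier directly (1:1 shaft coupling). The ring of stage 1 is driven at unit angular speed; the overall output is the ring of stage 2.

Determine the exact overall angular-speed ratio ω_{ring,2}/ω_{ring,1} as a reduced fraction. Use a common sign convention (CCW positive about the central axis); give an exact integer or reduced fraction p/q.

-1421/426

Stage 1: N_ring = 24 + 2·17 = 58
Stage 1: 24(ω_s−ω_c) = −58(ω_r−ω_c),  ω_c=0, ω_r=1
Stage 1: ω_s = 0 − (58/24)(1−0) = -29/12
  ⇒ ω_s¹/ω_r¹ = -29/12
Stage 2: N_ring = 27 + 2·22 = 71
Stage 2: 27(ω_s−ω_c) = −71(ω_r−ω_c),  ω_s=0, ω_c=1
Stage 2: ω_r = 1 − (27/71)(0−1) = 98/71
  ⇒ ω_r²/ω_c² = 98/71
Coupling ω_c² = ω_s¹ ⇒ overall = -29/12 × 98/71 = -1421/426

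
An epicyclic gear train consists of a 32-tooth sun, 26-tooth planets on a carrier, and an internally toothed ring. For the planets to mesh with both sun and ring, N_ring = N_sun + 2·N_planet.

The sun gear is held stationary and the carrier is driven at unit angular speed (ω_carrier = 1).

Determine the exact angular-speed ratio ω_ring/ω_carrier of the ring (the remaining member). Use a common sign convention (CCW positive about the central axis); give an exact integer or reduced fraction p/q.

29/21

N_ring = 32 + 2·26 = 84
32(ω_s−ω_c) = −84(ω_r−ω_c),  ω_s=0, ω_c=1
ω_r = 1 − (32/84)(0−1) = 29/21
ω_r/ω_c = 29/21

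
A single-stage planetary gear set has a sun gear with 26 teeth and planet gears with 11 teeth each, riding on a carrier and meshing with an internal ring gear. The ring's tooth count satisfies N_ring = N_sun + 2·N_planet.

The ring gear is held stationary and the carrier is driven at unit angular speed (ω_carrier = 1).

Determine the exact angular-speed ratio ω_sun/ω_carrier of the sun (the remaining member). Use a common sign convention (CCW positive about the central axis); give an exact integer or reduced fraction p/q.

37/13

N_ring = 26 + 2·11 = 48
26(ω_s−ω_c) = −48(ω_r−ω_c),  ω_r=0, ω_c=1
ω_s = 1 − (48/26)(0−1) = 37/13
ω_s/ω_c = 37/13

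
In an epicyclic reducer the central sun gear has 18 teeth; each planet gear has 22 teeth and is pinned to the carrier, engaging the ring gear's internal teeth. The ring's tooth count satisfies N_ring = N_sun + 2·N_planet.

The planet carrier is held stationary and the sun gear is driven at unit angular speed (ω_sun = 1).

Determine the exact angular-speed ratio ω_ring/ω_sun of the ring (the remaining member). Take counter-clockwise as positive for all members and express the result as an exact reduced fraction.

-9/31

N_ring = 18 + 2·22 = 62
18(ω_s−ω_c) = −62(ω_r−ω_c),  ω_c=0, ω_s=1
ω_r = 0 − (18/62)(1−0) = -9/31
ω_r/ω_s = -9/31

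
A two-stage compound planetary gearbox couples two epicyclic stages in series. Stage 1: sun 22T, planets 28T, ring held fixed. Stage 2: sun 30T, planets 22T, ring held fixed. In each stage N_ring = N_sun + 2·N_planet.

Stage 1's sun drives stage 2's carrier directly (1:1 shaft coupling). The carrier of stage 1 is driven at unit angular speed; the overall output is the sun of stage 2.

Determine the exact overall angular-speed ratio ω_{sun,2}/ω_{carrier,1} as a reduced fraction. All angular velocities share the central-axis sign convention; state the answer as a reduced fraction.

Stage 1: N_ring = 22 + 2·28 = 78
Stage 1: 22(ω_s−ω_c) = −78(ω_r−ω_c),  ω_r=0, ω_c=1
Stage 1: ω_s = 1 − (78/22)(0−1) = 50/11
  ⇒ ω_s¹/ω_c¹ = 50/11
Stage 2: N_ring = 30 + 2·22 = 74
Stage 2: 30(ω_s−ω_c) = −74(ω_r−ω_c),  ω_r=0, ω_c=1
Stage 2: ω_s = 1 − (74/30)(0−1) = 52/15
  ⇒ ω_s²/ω_c² = 52/15
Coupling ω_c² = ω_s¹ ⇒ overall = 50/11 × 52/15 = 520/33

520/33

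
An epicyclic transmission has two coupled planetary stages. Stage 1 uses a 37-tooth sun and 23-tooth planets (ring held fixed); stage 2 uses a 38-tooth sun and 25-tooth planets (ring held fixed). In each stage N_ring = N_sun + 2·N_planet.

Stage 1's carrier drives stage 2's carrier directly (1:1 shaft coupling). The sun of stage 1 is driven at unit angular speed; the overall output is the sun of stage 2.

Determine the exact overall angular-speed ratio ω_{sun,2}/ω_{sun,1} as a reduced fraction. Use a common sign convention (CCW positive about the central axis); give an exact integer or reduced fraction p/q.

777/760

Stage 1: N_ring = 37 + 2·23 = 83
Stage 1: 37(ω_s−ω_c) = −83(ω_r−ω_c),  ω_r=0, ω_s=1
Stage 1: 37(1−ω_c) = −83(0−ω_c)  ⇒  120ω_c = 37  ⇒  ω_c = 37/120
  ⇒ ω_c¹/ω_s¹ = 37/120
Stage 2: N_ring = 38 + 2·25 = 88
Stage 2: 38(ω_s−ω_c) = −88(ω_r−ω_c),  ω_r=0, ω_c=1
Stage 2: ω_s = 1 − (88/38)(0−1) = 63/19
  ⇒ ω_s²/ω_c² = 63/19
Coupling ω_c² = ω_c¹ ⇒ overall = 37/120 × 63/19 = 777/760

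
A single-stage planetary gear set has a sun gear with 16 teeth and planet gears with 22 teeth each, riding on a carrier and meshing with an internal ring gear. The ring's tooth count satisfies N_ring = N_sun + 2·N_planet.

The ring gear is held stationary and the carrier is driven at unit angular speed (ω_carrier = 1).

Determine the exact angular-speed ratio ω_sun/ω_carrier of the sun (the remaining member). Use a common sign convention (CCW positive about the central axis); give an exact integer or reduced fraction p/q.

19/4

N_ring = 16 + 2·22 = 60
16(ω_s−ω_c) = −60(ω_r−ω_c),  ω_r=0, ω_c=1
ω_s = 1 − (60/16)(0−1) = 19/4
ω_s/ω_c = 19/4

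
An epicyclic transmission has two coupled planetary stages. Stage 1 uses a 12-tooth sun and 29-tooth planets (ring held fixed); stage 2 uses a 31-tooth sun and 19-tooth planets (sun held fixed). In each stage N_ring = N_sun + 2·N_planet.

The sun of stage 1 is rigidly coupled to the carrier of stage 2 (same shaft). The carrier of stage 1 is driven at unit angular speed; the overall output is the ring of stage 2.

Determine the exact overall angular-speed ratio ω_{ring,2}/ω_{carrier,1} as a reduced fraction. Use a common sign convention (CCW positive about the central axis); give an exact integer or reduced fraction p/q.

Stage 1: N_ring = 12 + 2·29 = 70
Stage 1: 12(ω_s−ω_c) = −70(ω_r−ω_c),  ω_r=0, ω_c=1
Stage 1: ω_s = 1 − (70/12)(0−1) = 41/6
  ⇒ ω_s¹/ω_c¹ = 41/6
Stage 2: N_ring = 31 + 2·19 = 69
Stage 2: 31(ω_s−ω_c) = −69(ω_r−ω_c),  ω_s=0, ω_c=1
Stage 2: ω_r = 1 − (31/69)(0−1) = 100/69
  ⇒ ω_r²/ω_c² = 100/69
Coupling ω_c² = ω_s¹ ⇒ overall = 41/6 × 100/69 = 2050/207

2050/207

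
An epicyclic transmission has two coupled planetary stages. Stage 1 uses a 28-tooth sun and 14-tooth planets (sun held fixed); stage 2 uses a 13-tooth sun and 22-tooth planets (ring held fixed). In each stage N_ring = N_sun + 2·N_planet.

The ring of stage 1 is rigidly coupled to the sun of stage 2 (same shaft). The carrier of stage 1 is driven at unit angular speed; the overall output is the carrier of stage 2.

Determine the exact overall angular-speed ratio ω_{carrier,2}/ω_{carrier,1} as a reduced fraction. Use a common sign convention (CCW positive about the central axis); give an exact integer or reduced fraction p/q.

Stage 1: N_ring = 28 + 2·14 = 56
Stage 1: 28(ω_s−ω_c) = −56(ω_r−ω_c),  ω_s=0, ω_c=1
Stage 1: ω_r = 1 − (28/56)(0−1) = 3/2
  ⇒ ω_r¹/ω_c¹ = 3/2
Stage 2: N_ring = 13 + 2·22 = 57
Stage 2: 13(ω_s−ω_c) = −57(ω_r−ω_c),  ω_r=0, ω_s=1
Stage 2: 13(1−ω_c) = −57(0−ω_c)  ⇒  70ω_c = 13  ⇒  ω_c = 13/70
  ⇒ ω_c²/ω_s² = 13/70
Coupling ω_s² = ω_r¹ ⇒ overall = 3/2 × 13/70 = 39/140

39/140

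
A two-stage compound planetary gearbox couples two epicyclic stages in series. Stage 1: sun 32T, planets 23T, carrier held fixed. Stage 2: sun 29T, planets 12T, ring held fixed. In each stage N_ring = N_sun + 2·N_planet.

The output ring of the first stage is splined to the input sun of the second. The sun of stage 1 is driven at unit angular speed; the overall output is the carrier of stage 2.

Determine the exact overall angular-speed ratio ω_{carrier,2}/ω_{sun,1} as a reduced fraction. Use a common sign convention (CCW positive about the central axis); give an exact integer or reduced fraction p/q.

-232/1599

Stage 1: N_ring = 32 + 2·23 = 78
Stage 1: 32(ω_s−ω_c) = −78(ω_r−ω_c),  ω_c=0, ω_s=1
Stage 1: ω_r = 0 − (32/78)(1−0) = -16/39
  ⇒ ω_r¹/ω_s¹ = -16/39
Stage 2: N_ring = 29 + 2·12 = 53
Stage 2: 29(ω_s−ω_c) = −53(ω_r−ω_c),  ω_r=0, ω_s=1
Stage 2: 29(1−ω_c) = −53(0−ω_c)  ⇒  82ω_c = 29  ⇒  ω_c = 29/82
  ⇒ ω_c²/ω_s² = 29/82
Coupling ω_s² = ω_r¹ ⇒ overall = -16/39 × 29/82 = -232/1599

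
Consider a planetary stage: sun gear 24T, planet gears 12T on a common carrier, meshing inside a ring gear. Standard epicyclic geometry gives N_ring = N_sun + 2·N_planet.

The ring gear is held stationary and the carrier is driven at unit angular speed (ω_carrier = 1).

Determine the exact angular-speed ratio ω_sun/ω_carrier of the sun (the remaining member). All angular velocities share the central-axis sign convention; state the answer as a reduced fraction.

N_ring = 24 + 2·12 = 48
24(ω_s−ω_c) = −48(ω_r−ω_c),  ω_r=0, ω_c=1
ω_s = 1 − (48/24)(0−1) = 3
ω_s/ω_c = 3

3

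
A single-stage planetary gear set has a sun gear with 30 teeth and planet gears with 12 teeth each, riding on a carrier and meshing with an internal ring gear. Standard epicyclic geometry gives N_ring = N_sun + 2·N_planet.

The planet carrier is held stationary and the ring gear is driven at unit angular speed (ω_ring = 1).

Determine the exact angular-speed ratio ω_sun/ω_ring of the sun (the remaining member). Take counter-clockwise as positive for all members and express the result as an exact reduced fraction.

-9/5

N_ring = 30 + 2·12 = 54
30(ω_s−ω_c) = −54(ω_r−ω_c),  ω_c=0, ω_r=1
ω_s = 0 − (54/30)(1−0) = -9/5
ω_s/ω_r = -9/5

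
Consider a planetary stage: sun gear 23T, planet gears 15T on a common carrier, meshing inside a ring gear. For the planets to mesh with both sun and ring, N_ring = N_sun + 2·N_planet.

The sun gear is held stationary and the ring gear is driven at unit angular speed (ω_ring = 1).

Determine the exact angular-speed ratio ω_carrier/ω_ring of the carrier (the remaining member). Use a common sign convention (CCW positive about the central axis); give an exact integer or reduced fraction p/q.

N_ring = 23 + 2·15 = 53
23(ω_s−ω_c) = −53(ω_r−ω_c),  ω_s=0, ω_r=1
23(0−ω_c) = −53(1−ω_c)  ⇒  76ω_c = 53  ⇒  ω_c = 53/76
ω_c/ω_r = 53/76

53/76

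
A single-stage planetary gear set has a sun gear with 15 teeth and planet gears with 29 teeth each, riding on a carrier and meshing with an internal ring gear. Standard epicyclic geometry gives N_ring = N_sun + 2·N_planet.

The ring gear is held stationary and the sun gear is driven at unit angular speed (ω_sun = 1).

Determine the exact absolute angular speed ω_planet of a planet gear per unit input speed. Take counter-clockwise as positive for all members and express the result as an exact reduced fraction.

N_ring = 15 + 2·29 = 73
15(ω_s−ω_c) = −73(ω_r−ω_c),  ω_r=0, ω_s=1
15(1−ω_c) = −73(0−ω_c)  ⇒  88ω_c = 15  ⇒  ω_c = 15/88
sun–planet: 15·(1−15/88) = −29·(ω_p−ω_c)  ⇒  ω_p−ω_c = −(15/29)·(73/88) = -1095/2552
ω_p = 15/88 − 1095/2552 = -15/58

-15/58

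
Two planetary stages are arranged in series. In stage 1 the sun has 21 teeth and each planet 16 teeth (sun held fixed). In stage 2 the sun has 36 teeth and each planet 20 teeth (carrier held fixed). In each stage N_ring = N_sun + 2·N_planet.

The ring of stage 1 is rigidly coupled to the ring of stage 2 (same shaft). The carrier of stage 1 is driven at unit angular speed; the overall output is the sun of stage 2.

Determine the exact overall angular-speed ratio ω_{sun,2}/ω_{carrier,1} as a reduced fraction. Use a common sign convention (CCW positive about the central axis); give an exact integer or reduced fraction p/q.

Stage 1: N_ring = 21 + 2·16 = 53
Stage 1: 21(ω_s−ω_c) = −53(ω_r−ω_c),  ω_s=0, ω_c=1
Stage 1: ω_r = 1 − (21/53)(0−1) = 74/53
  ⇒ ω_r¹/ω_c¹ = 74/53
Stage 2: N_ring = 36 + 2·20 = 76
Stage 2: 36(ω_s−ω_c) = −76(ω_r−ω_c),  ω_c=0, ω_r=1
Stage 2: ω_s = 0 − (76/36)(1−0) = -19/9
  ⇒ ω_s²/ω_r² = -19/9
Coupling ω_r² = ω_r¹ ⇒ overall = 74/53 × -19/9 = -1406/477

-1406/477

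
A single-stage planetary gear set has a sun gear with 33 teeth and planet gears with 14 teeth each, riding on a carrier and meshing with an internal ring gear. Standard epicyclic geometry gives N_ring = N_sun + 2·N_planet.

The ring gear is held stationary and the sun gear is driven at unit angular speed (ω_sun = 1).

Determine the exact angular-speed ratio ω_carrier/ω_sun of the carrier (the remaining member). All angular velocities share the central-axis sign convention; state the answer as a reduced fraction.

33/94

N_ring = 33 + 2·14 = 61
33(ω_s−ω_c) = −61(ω_r−ω_c),  ω_r=0, ω_s=1
33(1−ω_c) = −61(0−ω_c)  ⇒  94ω_c = 33  ⇒  ω_c = 33/94
ω_c/ω_s = 33/94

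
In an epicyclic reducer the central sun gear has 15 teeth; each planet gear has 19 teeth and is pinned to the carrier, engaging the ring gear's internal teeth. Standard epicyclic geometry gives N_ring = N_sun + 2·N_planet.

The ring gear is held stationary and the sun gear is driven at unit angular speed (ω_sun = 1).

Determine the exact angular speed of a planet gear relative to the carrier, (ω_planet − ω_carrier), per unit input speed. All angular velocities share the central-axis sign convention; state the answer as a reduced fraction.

-795/1292

N_ring = 15 + 2·19 = 53
15(ω_s−ω_c) = −53(ω_r−ω_c),  ω_r=0, ω_s=1
15(1−ω_c) = −53(0−ω_c)  ⇒  68ω_c = 15  ⇒  ω_c = 15/68
sun–planet: 15·(1−15/68) = −19·(ω_p−ω_c)  ⇒  ω_p−ω_c = −(15/19)·(53/68) = -795/1292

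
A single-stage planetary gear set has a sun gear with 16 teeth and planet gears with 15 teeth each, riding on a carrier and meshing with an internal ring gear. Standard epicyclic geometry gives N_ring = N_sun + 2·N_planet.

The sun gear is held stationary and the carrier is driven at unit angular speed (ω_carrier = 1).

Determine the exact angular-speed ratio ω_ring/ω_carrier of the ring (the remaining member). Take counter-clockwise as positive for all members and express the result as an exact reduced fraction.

N_ring = 16 + 2·15 = 46
16(ω_s−ω_c) = −46(ω_r−ω_c),  ω_s=0, ω_c=1
ω_r = 1 − (16/46)(0−1) = 31/23
ω_r/ω_c = 31/23

31/23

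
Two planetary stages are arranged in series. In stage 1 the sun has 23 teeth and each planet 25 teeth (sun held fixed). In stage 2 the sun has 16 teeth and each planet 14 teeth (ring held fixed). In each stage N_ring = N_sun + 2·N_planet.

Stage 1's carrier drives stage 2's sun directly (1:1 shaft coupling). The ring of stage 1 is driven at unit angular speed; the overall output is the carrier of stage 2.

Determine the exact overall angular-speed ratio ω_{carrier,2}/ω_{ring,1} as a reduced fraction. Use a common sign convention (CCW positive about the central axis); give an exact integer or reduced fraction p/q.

Stage 1: N_ring = 23 + 2·25 = 73
Stage 1: 23(ω_s−ω_c) = −73(ω_r−ω_c),  ω_s=0, ω_r=1
Stage 1: 23(0−ω_c) = −73(1−ω_c)  ⇒  96ω_c = 73  ⇒  ω_c = 73/96
  ⇒ ω_c¹/ω_r¹ = 73/96
Stage 2: N_ring = 16 + 2·14 = 44
Stage 2: 16(ω_s−ω_c) = −44(ω_r−ω_c),  ω_r=0, ω_s=1
Stage 2: 16(1−ω_c) = −44(0−ω_c)  ⇒  60ω_c = 16  ⇒  ω_c = 4/15
  ⇒ ω_c²/ω_s² = 4/15
Coupling ω_s² = ω_c¹ ⇒ overall = 73/96 × 4/15 = 73/360

73/360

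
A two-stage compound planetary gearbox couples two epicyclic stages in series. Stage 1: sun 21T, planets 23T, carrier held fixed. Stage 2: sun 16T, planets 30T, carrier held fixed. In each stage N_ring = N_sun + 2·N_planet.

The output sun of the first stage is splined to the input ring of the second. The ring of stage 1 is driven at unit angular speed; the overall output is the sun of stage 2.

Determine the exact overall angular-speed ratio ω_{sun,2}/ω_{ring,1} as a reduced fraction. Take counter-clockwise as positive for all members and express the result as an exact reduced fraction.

Stage 1: N_ring = 21 + 2·23 = 67
Stage 1: 21(ω_s−ω_c) = −67(ω_r−ω_c),  ω_c=0, ω_r=1
Stage 1: ω_s = 0 − (67/21)(1−0) = -67/21
  ⇒ ω_s¹/ω_r¹ = -67/21
Stage 2: N_ring = 16 + 2·30 = 76
Stage 2: 16(ω_s−ω_c) = −76(ω_r−ω_c),  ω_c=0, ω_r=1
Stage 2: ω_s = 0 − (76/16)(1−0) = -19/4
  ⇒ ω_s²/ω_r² = -19/4
Coupling ω_r² = ω_s¹ ⇒ overall = -67/21 × -19/4 = 1273/84

1273/84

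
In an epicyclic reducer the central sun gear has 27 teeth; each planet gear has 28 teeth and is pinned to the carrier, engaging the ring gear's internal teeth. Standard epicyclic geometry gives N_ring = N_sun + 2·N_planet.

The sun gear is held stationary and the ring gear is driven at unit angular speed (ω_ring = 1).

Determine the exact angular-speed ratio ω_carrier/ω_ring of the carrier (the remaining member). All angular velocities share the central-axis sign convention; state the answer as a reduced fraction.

83/110

N_ring = 27 + 2·28 = 83
27(ω_s−ω_c) = −83(ω_r−ω_c),  ω_s=0, ω_r=1
27(0−ω_c) = −83(1−ω_c)  ⇒  110ω_c = 83  ⇒  ω_c = 83/110
ω_c/ω_r = 83/110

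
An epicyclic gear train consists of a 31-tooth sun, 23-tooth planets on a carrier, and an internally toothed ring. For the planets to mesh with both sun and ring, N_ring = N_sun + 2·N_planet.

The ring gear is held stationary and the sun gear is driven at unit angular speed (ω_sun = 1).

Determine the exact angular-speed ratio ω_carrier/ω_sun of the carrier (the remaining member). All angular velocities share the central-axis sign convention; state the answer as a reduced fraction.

31/108

N_ring = 31 + 2·23 = 77
31(ω_s−ω_c) = −77(ω_r−ω_c),  ω_r=0, ω_s=1
31(1−ω_c) = −77(0−ω_c)  ⇒  108ω_c = 31  ⇒  ω_c = 31/108
ω_c/ω_s = 31/108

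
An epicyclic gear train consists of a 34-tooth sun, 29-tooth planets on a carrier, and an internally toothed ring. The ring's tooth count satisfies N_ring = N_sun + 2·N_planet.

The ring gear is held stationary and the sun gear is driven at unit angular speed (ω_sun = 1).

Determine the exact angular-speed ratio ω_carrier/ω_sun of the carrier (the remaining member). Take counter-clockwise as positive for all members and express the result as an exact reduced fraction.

17/63

N_ring = 34 + 2·29 = 92
34(ω_s−ω_c) = −92(ω_r−ω_c),  ω_r=0, ω_s=1
34(1−ω_c) = −92(0−ω_c)  ⇒  126ω_c = 34  ⇒  ω_c = 17/63
ω_c/ω_s = 17/63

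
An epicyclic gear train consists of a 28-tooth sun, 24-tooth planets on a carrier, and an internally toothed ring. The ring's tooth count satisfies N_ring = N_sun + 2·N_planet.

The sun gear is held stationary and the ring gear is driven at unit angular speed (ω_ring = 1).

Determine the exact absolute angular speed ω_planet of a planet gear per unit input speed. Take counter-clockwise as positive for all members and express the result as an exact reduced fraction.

19/12

N_ring = 28 + 2·24 = 76
28(ω_s−ω_c) = −76(ω_r−ω_c),  ω_s=0, ω_r=1
28(0−ω_c) = −76(1−ω_c)  ⇒  104ω_c = 76  ⇒  ω_c = 19/26
sun–planet: 28·(0−19/26) = −24·(ω_p−ω_c)  ⇒  ω_p−ω_c = −(28/24)·(-19/26) = 133/156
ω_p = 19/26 + 133/156 = 19/12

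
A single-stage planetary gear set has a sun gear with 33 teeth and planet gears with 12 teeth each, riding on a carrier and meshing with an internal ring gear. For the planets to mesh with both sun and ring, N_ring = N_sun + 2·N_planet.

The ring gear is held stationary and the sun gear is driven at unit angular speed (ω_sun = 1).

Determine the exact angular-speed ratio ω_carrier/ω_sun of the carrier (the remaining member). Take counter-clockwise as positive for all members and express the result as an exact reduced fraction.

11/30

N_ring = 33 + 2·12 = 57
33(ω_s−ω_c) = −57(ω_r−ω_c),  ω_r=0, ω_s=1
33(1−ω_c) = −57(0−ω_c)  ⇒  90ω_c = 33  ⇒  ω_c = 11/30
ω_c/ω_s = 11/30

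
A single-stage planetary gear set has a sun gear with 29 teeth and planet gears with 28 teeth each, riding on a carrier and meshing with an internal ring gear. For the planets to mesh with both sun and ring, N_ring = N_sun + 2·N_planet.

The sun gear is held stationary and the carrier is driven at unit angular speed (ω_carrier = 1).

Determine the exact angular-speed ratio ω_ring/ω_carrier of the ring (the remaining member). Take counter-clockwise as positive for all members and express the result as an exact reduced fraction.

114/85

N_ring = 29 + 2·28 = 85
29(ω_s−ω_c) = −85(ω_r−ω_c),  ω_s=0, ω_c=1
ω_r = 1 − (29/85)(0−1) = 114/85
ω_r/ω_c = 114/85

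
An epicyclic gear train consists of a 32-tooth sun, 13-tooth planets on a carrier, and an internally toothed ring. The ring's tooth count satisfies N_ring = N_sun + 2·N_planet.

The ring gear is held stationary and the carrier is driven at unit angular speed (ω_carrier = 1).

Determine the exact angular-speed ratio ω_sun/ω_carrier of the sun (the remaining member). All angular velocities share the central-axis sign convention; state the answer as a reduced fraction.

N_ring = 32 + 2·13 = 58
32(ω_s−ω_c) = −58(ω_r−ω_c),  ω_r=0, ω_c=1
ω_s = 1 − (58/32)(0−1) = 45/16
ω_s/ω_c = 45/16

45/16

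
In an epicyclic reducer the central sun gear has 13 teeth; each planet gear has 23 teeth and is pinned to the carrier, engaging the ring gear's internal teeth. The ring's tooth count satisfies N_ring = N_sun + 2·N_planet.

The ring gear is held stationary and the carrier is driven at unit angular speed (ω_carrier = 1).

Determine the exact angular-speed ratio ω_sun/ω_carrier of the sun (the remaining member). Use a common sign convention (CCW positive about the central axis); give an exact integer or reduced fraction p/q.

72/13

N_ring = 13 + 2·23 = 59
13(ω_s−ω_c) = −59(ω_r−ω_c),  ω_r=0, ω_c=1
ω_s = 1 − (59/13)(0−1) = 72/13
ω_s/ω_c = 72/13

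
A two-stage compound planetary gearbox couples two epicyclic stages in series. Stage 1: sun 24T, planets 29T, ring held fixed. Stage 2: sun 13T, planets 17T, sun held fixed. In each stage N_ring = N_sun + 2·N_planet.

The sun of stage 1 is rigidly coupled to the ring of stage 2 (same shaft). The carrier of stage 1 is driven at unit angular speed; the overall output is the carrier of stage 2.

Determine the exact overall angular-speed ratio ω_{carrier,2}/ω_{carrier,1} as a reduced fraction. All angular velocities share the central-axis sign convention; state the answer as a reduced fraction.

Stage 1: N_ring = 24 + 2·29 = 82
Stage 1: 24(ω_s−ω_c) = −82(ω_r−ω_c),  ω_r=0, ω_c=1
Stage 1: ω_s = 1 − (82/24)(0−1) = 53/12
  ⇒ ω_s¹/ω_c¹ = 53/12
Stage 2: N_ring = 13 + 2·17 = 47
Stage 2: 13(ω_s−ω_c) = −47(ω_r−ω_c),  ω_s=0, ω_r=1
Stage 2: 13(0−ω_c) = −47(1−ω_c)  ⇒  60ω_c = 47  ⇒  ω_c = 47/60
  ⇒ ω_c²/ω_r² = 47/60
Coupling ω_r² = ω_s¹ ⇒ overall = 53/12 × 47/60 = 2491/720

2491/720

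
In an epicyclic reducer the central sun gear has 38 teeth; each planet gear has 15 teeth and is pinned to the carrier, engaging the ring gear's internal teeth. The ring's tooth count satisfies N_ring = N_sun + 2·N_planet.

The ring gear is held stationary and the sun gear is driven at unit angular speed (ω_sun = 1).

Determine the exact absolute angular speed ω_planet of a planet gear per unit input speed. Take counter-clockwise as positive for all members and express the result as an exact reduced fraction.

N_ring = 38 + 2·15 = 68
38(ω_s−ω_c) = −68(ω_r−ω_c),  ω_r=0, ω_s=1
38(1−ω_c) = −68(0−ω_c)  ⇒  106ω_c = 38  ⇒  ω_c = 19/53
sun–planet: 38·(1−19/53) = −15·(ω_p−ω_c)  ⇒  ω_p−ω_c = −(38/15)·(34/53) = -1292/795
ω_p = 19/53 − 1292/795 = -19/15

-19/15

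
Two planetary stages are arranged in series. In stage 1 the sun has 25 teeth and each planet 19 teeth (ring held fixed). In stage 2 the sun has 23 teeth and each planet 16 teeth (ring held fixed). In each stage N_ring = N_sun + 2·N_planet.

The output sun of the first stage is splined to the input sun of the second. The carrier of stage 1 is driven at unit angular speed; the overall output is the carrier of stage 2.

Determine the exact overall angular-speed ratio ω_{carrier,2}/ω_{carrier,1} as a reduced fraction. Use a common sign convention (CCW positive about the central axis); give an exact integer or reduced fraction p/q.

Stage 1: N_ring = 25 + 2·19 = 63
Stage 1: 25(ω_s−ω_c) = −63(ω_r−ω_c),  ω_r=0, ω_c=1
Stage 1: ω_s = 1 − (63/25)(0−1) = 88/25
  ⇒ ω_s¹/ω_c¹ = 88/25
Stage 2: N_ring = 23 + 2·16 = 55
Stage 2: 23(ω_s−ω_c) = −55(ω_r−ω_c),  ω_r=0, ω_s=1
Stage 2: 23(1−ω_c) = −55(0−ω_c)  ⇒  78ω_c = 23  ⇒  ω_c = 23/78
  ⇒ ω_c²/ω_s² = 23/78
Coupling ω_s² = ω_s¹ ⇒ overall = 88/25 × 23/78 = 1012/975

1012/975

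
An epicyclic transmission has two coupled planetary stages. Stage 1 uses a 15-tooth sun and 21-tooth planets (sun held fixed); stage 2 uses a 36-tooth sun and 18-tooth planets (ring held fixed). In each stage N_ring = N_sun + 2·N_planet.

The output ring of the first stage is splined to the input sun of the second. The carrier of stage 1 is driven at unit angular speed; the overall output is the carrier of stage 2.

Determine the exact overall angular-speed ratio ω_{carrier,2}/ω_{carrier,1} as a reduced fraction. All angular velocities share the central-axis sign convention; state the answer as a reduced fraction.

Stage 1: N_ring = 15 + 2·21 = 57
Stage 1: 15(ω_s−ω_c) = −57(ω_r−ω_c),  ω_s=0, ω_c=1
Stage 1: ω_r = 1 − (15/57)(0−1) = 24/19
  ⇒ ω_r¹/ω_c¹ = 24/19
Stage 2: N_ring = 36 + 2·18 = 72
Stage 2: 36(ω_s−ω_c) = −72(ω_r−ω_c),  ω_r=0, ω_s=1
Stage 2: 36(1−ω_c) = −72(0−ω_c)  ⇒  108ω_c = 36  ⇒  ω_c = 1/3
  ⇒ ω_c²/ω_s² = 1/3
Coupling ω_s² = ω_r¹ ⇒ overall = 24/19 × 1/3 = 8/19

8/19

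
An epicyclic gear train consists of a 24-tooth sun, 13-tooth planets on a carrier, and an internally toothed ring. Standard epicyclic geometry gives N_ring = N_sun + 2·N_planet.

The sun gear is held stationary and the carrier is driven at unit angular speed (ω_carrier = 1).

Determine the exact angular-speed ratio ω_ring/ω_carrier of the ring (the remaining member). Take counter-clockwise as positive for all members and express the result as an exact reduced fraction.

37/25

N_ring = 24 + 2·13 = 50
24(ω_s−ω_c) = −50(ω_r−ω_c),  ω_s=0, ω_c=1
ω_r = 1 − (24/50)(0−1) = 37/25
ω_r/ω_c = 37/25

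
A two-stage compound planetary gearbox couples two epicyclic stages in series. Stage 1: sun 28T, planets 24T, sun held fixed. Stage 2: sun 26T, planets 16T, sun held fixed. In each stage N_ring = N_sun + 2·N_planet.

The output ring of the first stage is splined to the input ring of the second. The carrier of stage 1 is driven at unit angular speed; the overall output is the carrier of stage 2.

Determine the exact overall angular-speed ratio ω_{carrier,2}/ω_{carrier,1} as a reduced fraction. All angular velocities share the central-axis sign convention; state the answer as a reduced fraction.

Stage 1: N_ring = 28 + 2·24 = 76
Stage 1: 28(ω_s−ω_c) = −76(ω_r−ω_c),  ω_s=0, ω_c=1
Stage 1: ω_r = 1 − (28/76)(0−1) = 26/19
  ⇒ ω_r¹/ω_c¹ = 26/19
Stage 2: N_ring = 26 + 2·16 = 58
Stage 2: 26(ω_s−ω_c) = −58(ω_r−ω_c),  ω_s=0, ω_r=1
Stage 2: 26(0−ω_c) = −58(1−ω_c)  ⇒  84ω_c = 58  ⇒  ω_c = 29/42
  ⇒ ω_c²/ω_r² = 29/42
Coupling ω_r² = ω_r¹ ⇒ overall = 26/19 × 29/42 = 377/399

377/399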